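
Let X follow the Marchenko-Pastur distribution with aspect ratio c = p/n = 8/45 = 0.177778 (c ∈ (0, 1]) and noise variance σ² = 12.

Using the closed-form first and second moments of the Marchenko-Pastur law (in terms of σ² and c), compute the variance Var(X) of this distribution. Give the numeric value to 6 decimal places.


Recall the MP moments m_1 = E[X] = σ² and m_2 = E[X²] = σ⁴ (1 + c).
m_1 = E[X] = σ² = 12, so m_1² = 144.
m_2 = E[X²] = σ⁴ (1 + c) = 144 · (1 + 0.177778) = 144 · 1.177778 = 169.600000.
(Note m_2 − m_1² simplifies to c · σ⁴ = 0.177778 · 144.)

Var(X) = m_2 − m_1² = 169.600000 − 144 = 25.600000.


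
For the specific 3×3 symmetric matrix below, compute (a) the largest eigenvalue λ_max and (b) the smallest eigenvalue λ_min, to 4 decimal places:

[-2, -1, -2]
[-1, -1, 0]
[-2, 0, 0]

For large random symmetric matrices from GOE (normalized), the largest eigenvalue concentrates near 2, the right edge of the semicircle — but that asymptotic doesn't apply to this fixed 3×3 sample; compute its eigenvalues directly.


Since M is real symmetric, all three eigenvalues are real; they are the roots of det(λI − M) = λ³ − (tr M) λ² + s λ − det M, where s is the sum of the principal 2×2 minors.
tr M = -2 + (-1) + 0 = -3.
s = ((-2)·(-1) − (-1)²) + ((-2)·0 − (-2)²) + ((-1)·0 − 0²) = 1 + (-4) + 0 = -3.
det M (expand along row 1) = (-2)·0 − (-1)·0 + (-2)·(-2) = 4.
Characteristic polynomial: λ³ + 3λ² − 3λ − 4 = 0.
Substitute λ = y + (tr M)/3 = y − 1.000000 to remove the quadratic term: y³ + p·y + q = 0 with p = s − (tr M)²/3 = -6.000000 and q = −2(tr M)³/27 + (tr M)·s/3 − det M = 1.000000.
Three real roots ⇒ use the trigonometric (Viète) form: r = 2√(−p/3) = 2.828427, φ = arccos(3q/(p·r)) = arccos(-0.176777) = 1.748507 rad.
y_k = r·cos(φ/3 − 2πk/3) for k = 0, 1, 2 gives y = 2.361469, 0.167449, -2.528918.
λ_k = y_k − 1.000000 gives λ = 1.3615, -0.8326, -3.5289 (check: the sum is -3.0000 = tr M).

Hence λ_max = 1.3615 and λ_min = -3.5289.


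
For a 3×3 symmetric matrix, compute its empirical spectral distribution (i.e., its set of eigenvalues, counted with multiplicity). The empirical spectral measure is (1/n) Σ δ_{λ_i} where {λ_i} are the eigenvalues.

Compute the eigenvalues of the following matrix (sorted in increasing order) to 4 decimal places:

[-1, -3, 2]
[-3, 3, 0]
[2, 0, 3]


Since M is real symmetric, all three eigenvalues are real; they are the roots of det(λI − M) = λ³ − (tr M) λ² + s λ − det M, where s is the sum of the principal 2×2 minors.
tr M = -1 + 3 + 3 = 5.
s = ((-1)·3 − (-3)²) + ((-1)·3 − 2²) + (3·3 − 0²) = -12 + (-7) + 9 = -10.
det M (expand along row 1) = (-1)·9 − (-3)·(-9) + 2·(-6) = -48.
Characteristic polynomial: λ³ − 5λ² − 10λ + 48 = 0.
Substitute λ = y + (tr M)/3 = y + 1.666667 to remove the quadratic term: y³ + p·y + q = 0 with p = s − (tr M)²/3 = -18.333333 and q = −2(tr M)³/27 + (tr M)·s/3 − det M = 22.074074.
Three real roots ⇒ use the trigonometric (Viète) form: r = 2√(−p/3) = 4.944132, φ = arccos(3q/(p·r)) = arccos(-0.730587) = 2.389978 rad.
y_k = r·cos(φ/3 − 2πk/3) for k = 0, 1, 2 gives y = 3.456439, 1.333333, -4.789772.
λ_k = y_k + 1.666667 gives λ = 5.1231, 3.0000, -3.1231 (check: the sum is 5.0000 = tr M).

Eigenvalues sorted in increasing order: [-3.1231, 3.0000, 5.1231].


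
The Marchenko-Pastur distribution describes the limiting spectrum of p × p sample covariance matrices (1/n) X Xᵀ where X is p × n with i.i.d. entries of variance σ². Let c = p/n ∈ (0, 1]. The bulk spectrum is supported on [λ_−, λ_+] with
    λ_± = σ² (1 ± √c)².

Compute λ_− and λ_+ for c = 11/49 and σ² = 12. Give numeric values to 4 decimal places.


c = 11/49 = 0.224490; √c = 0.473804.
λ_− = σ² (1 − √c)² = 12 · (1 − 0.473804)² = 12 · (0.526196)² = 3.322593.
λ_+ = σ² (1 + √c)² = 12 · (1 + 0.473804)² = 12 · (1.473804)² = 26.065163.

Rounded to 4 decimal places: λ_− ≈ 3.3226, λ_+ ≈ 26.0652.


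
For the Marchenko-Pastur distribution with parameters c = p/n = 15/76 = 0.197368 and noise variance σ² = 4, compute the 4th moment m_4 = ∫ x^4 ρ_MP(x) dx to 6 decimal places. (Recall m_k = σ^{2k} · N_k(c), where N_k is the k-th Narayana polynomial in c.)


E[X⁴] = σ⁸ (1 + 6c + 6c² + c³) (fourth MP moment). With σ² = 4 (so σ⁸ = 256) and c = 15/76 = 0.197368: E[X⁴] = 256 · (1 + 6·0.197368 + 6·(0.197368)² + (0.197368)³) = 256 · 2.425625.

So E[X^4] = 620.959907.


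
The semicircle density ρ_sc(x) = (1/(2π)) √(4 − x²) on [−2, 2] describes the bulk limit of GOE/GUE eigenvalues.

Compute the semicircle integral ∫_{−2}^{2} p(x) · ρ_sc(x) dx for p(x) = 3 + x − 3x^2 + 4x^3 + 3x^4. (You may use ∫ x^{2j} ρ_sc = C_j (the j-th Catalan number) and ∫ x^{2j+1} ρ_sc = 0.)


Write p(x) = Σ a_i x^i, split into monomials and integrate each against ρ_sc separately.
Using ∫ x^{2j} ρ_sc = C_j = (1/(j+1)) C(2j, j) (Catalan numbers) and ∫ x^{2j+1} ρ_sc = 0 (odd monomials vanish by symmetry):
  i = 0 (even): a_0 · C_{0} = 3 · 1 = 3
  i = 1 (odd): ∫ x^1 ρ_sc = 0 (vanishes)
  i = 2 (even): a_2 · C_{1} = -3 · 1 = -3
  i = 3 (odd): ∫ x^3 ρ_sc = 0 (vanishes)
  i = 4 (even): a_4 · C_{2} = 3 · 2 = 6

Summing the contributions: ∫_{−2}^{2} p(x) ρ_sc(x) dx = 3 + (-3) + 6 = 6.


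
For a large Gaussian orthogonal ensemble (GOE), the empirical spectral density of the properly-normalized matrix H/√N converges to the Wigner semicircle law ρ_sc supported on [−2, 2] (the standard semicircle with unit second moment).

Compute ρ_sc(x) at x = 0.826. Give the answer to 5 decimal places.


ρ_sc(x) = (1/(2π)) √(4 − x²). With x = 0.826:
  4 − x² = 4 − (0.826)² = 4 − 0.682276 = 3.317724.
  √(4 − x²) = 1.821462.
  1/(2π) = 0.159155.
  ρ_sc(0.826) = 0.159155 · 1.821462 = 0.289895.

Rounded to 5 decimal places: ρ_sc(0.826) ≈ 0.28989.


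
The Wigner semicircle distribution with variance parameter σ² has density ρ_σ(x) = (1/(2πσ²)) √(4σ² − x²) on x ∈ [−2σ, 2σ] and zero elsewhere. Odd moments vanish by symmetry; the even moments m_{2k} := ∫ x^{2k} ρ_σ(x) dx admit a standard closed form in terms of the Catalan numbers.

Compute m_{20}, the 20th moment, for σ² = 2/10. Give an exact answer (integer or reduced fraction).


By the scaled semicircle moment identity, m_{2k} = σ^{2k} · C_k with k = 10.
C_10 = (1/(k+1)) · C(2k, k) = (1/11) · C(20, 10) = (1/11) · 184756 = 16796.
σ^{2k} = (σ²)^k = (2/10)^10 = 1/9765625.

Therefore m_{20} = σ^{20} · C_10 = (1/9765625) · 16796 = 16796/9765625.


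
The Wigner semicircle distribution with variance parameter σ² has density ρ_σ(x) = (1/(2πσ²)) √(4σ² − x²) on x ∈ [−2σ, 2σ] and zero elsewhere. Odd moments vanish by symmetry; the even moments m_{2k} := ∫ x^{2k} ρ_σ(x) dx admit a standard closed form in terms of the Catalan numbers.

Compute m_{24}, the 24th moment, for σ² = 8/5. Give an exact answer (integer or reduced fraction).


By the scaled semicircle moment identity, m_{2k} = σ^{2k} · C_k with k = 12.
C_12 = (1/(k+1)) · C(2k, k) = (1/13) · C(24, 12) = (1/13) · 2704156 = 208012.
σ^{2k} = (σ²)^k = (8/5)^12 = 68719476736/244140625.

Therefore m_{24} = σ^{24} · C_12 = (68719476736/244140625) · 208012 = 14294475794808832/244140625.


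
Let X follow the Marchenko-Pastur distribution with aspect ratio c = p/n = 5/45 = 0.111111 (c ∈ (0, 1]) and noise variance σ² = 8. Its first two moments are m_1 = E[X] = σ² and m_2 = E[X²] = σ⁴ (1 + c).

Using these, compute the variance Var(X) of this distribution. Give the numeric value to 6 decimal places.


m_1 = E[X] = σ² = 8, so m_1² = 64.
m_2 = E[X²] = σ⁴ (1 + c) = 64 · (1 + 0.111111) = 64 · 1.111111 = 71.111111.
(Note m_2 − m_1² simplifies to c · σ⁴ = 0.111111 · 64.)

Var(X) = m_2 − m_1² = 71.111111 − 64 = 7.111111.


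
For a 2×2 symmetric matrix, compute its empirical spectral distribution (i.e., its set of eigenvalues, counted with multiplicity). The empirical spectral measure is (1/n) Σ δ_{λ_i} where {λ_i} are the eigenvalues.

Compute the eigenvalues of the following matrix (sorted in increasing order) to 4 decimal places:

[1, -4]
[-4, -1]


Since M is real symmetric, both eigenvalues are real; they are the roots of det(λI − M) = λ² − (tr M) λ + det M.
tr M = 1 + (-1) = 0.
det M = 1·(-1) − (-4)² = -1 − 16 = -17.
Characteristic polynomial: λ² − 17 = 0.
Discriminant Δ = (tr M)² − 4·det M = 0 − (-68) = 68; √Δ = 8.246211.
λ = (tr M ± √Δ)/2 = (0 ± 8.246211)/2, giving (tr M − √Δ)/2 = -4.1231 and (tr M + √Δ)/2 = 4.1231.

Eigenvalues sorted in increasing order: [-4.1231, 4.1231].


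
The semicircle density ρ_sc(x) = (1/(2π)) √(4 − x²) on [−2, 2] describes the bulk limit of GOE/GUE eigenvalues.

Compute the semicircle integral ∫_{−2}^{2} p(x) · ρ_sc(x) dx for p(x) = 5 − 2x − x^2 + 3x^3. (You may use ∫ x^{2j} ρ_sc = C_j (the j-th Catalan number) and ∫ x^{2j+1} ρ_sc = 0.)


Write p(x) = Σ a_i x^i, split into monomials and integrate each against ρ_sc separately.
Using ∫ x^{2j} ρ_sc = C_j = (1/(j+1)) C(2j, j) (Catalan numbers) and ∫ x^{2j+1} ρ_sc = 0 (odd monomials vanish by symmetry):
  i = 0 (even): a_0 · C_{0} = 5 · 1 = 5
  i = 1 (odd): ∫ x^1 ρ_sc = 0 (vanishes)
  i = 2 (even): a_2 · C_{1} = -1 · 1 = -1
  i = 3 (odd): ∫ x^3 ρ_sc = 0 (vanishes)

Summing the contributions: ∫_{−2}^{2} p(x) ρ_sc(x) dx = 5 + (-1) = 4.


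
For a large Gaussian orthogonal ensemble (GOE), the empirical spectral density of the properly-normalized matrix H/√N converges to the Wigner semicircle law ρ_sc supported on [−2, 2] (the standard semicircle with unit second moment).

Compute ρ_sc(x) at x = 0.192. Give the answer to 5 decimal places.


ρ_sc(x) = (1/(2π)) √(4 − x²). With x = 0.192:
  4 − x² = 4 − (0.192)² = 4 − 0.036864 = 3.963136.
  √(4 − x²) = 1.990763.
  1/(2π) = 0.159155.
  ρ_sc(0.192) = 0.159155 · 1.990763 = 0.316840.

Rounded to 5 decimal places: ρ_sc(0.192) ≈ 0.31684.


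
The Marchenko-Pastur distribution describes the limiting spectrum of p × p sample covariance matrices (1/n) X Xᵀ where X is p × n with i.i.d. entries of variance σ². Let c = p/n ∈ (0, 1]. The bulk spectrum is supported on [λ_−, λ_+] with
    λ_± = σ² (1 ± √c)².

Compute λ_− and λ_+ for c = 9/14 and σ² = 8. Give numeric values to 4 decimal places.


c = 9/14 = 0.642857; √c = 0.801784.
λ_− = σ² (1 − √c)² = 8 · (1 − 0.801784)² = 8 · (0.198216)² = 0.314318.
λ_+ = σ² (1 + √c)² = 8 · (1 + 0.801784)² = 8 · (1.801784)² = 25.971397.

Rounded to 4 decimal places: λ_− ≈ 0.3143, λ_+ ≈ 25.9714.


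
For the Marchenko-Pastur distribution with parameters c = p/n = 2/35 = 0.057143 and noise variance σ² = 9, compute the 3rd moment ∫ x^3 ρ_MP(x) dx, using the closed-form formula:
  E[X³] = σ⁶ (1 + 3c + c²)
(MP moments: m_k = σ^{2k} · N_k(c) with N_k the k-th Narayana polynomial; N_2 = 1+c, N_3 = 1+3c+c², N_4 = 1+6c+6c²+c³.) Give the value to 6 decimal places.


E[X³] = σ⁶ (1 + 3c + c²) (third MP moment). With σ² = 9 (so σ⁶ = 729) and c = 2/35 = 0.057143: E[X³] = 729 · (1 + 3·0.057143 + (0.057143)²) = 729 · 1.174694.

So E[X^3] = 856.351837.


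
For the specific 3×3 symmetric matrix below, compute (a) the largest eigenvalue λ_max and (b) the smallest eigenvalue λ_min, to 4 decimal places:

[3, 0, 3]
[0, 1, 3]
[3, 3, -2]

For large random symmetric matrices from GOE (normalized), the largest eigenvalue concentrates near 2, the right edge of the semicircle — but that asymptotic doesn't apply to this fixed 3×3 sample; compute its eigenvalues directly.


Since M is real symmetric, all three eigenvalues are real; they are the roots of det(λI − M) = λ³ − (tr M) λ² + s λ − det M, where s is the sum of the principal 2×2 minors.
tr M = 3 + 1 + (-2) = 2.
s = (3·1 − 0²) + (3·(-2) − 3²) + (1·(-2) − 3²) = 3 + (-15) + (-11) = -23.
det M (expand along row 1) = 3·(-11) − 0·(-9) + 3·(-3) = -42.
Characteristic polynomial: λ³ − 2λ² − 23λ + 42 = 0.
Substitute λ = y + (tr M)/3 = y + 0.666667 to remove the quadratic term: y³ + p·y + q = 0 with p = s − (tr M)²/3 = -24.333333 and q = −2(tr M)³/27 + (tr M)·s/3 − det M = 26.074074.
Three real roots ⇒ use the trigonometric (Viète) form: r = 2√(−p/3) = 5.696002, φ = arccos(3q/(p·r)) = arccos(-0.564363) = 2.170457 rad.
y_k = r·cos(φ/3 − 2πk/3) for k = 0, 1, 2 gives y = 4.269169, 1.130990, -5.400160.
λ_k = y_k + 0.666667 gives λ = 4.9358, 1.7977, -4.7335 (check: the sum is 2.0000 = tr M).

Hence λ_max = 4.9358 and λ_min = -4.7335.


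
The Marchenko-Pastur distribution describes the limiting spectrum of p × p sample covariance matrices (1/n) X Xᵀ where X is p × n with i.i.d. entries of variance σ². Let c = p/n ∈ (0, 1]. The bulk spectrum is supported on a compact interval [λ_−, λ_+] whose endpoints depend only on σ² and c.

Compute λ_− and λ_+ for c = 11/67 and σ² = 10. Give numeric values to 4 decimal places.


c = 11/67 = 0.164179; √c = 0.405190.
λ_− = σ² (1 − √c)² = 10 · (1 − 0.405190)² = 10 · (0.594810)² = 3.537987.
λ_+ = σ² (1 + √c)² = 10 · (1 + 0.405190)² = 10 · (1.405190)² = 19.745595.

Rounded to 4 decimal places: λ_− ≈ 3.5380, λ_+ ≈ 19.7456.


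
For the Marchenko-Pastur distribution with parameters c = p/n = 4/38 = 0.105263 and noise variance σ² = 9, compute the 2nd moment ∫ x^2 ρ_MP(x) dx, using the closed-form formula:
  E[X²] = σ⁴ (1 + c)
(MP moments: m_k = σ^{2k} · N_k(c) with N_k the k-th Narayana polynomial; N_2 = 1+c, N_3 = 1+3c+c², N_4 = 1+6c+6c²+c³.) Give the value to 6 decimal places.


E[X²] = σ⁴ (1 + c) (second MP moment). With σ² = 9 (so σ⁴ = 81) and c = 4/38 = 0.105263: E[X²] = 81 · (1 + 0.105263) = 81 · 1.105263.

So E[X^2] = 89.526316.


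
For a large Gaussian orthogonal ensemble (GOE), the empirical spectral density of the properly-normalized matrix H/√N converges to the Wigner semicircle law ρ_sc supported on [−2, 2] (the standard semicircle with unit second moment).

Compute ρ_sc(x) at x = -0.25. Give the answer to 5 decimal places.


ρ_sc(x) = (1/(2π)) √(4 − x²). With x = -0.25:
  4 − x² = 4 − (-0.25)² = 4 − 0.062500 = 3.937500.
  √(4 − x²) = 1.984313.
  1/(2π) = 0.159155.
  ρ_sc(-0.25) = 0.159155 · 1.984313 = 0.315813.

Rounded to 5 decimal places: ρ_sc(-0.25) ≈ 0.31581.


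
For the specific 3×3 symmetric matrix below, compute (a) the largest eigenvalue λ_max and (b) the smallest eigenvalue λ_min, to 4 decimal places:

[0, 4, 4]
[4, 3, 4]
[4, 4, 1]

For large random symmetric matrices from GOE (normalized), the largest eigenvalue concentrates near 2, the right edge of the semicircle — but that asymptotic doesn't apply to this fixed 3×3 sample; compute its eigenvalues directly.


Since M is real symmetric, all three eigenvalues are real; they are the roots of det(λI − M) = λ³ − (tr M) λ² + s λ − det M, where s is the sum of the principal 2×2 minors.
tr M = 0 + 3 + 1 = 4.
s = (0·3 − 4²) + (0·1 − 4²) + (3·1 − 4²) = -16 + (-16) + (-13) = -45.
det M (expand along row 1) = 0·(-13) − 4·(-12) + 4·4 = 64.
Characteristic polynomial: λ³ − 4λ² − 45λ − 64 = 0.
Substitute λ = y + (tr M)/3 = y + 1.333333 to remove the quadratic term: y³ + p·y + q = 0 with p = s − (tr M)²/3 = -50.333333 and q = −2(tr M)³/27 + (tr M)·s/3 − det M = -128.740741.
Three real roots ⇒ use the trigonometric (Viète) form: r = 2√(−p/3) = 8.192137, φ = arccos(3q/(p·r)) = arccos(0.936665) = 0.357813 rad.
y_k = r·cos(φ/3 − 2πk/3) for k = 0, 1, 2 gives y = 8.133937, -3.222794, -4.911143.
λ_k = y_k + 1.333333 gives λ = 9.4673, -1.8895, -3.5778 (check: the sum is 4.0000 = tr M).

Hence λ_max = 9.4673 and λ_min = -3.5778.


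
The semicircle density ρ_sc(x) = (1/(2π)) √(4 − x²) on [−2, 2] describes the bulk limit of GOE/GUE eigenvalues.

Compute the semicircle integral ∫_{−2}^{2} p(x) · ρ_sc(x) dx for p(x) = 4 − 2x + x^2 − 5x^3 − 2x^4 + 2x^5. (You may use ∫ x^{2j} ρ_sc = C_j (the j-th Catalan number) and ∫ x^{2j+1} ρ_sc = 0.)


Write p(x) = Σ a_i x^i, split into monomials and integrate each against ρ_sc separately.
Using ∫ x^{2j} ρ_sc = C_j = (1/(j+1)) C(2j, j) (Catalan numbers) and ∫ x^{2j+1} ρ_sc = 0 (odd monomials vanish by symmetry):
  i = 0 (even): a_0 · C_{0} = 4 · 1 = 4
  i = 1 (odd): ∫ x^1 ρ_sc = 0 (vanishes)
  i = 2 (even): a_2 · C_{1} = 1 · 1 = 1
  i = 3 (odd): ∫ x^3 ρ_sc = 0 (vanishes)
  i = 4 (even): a_4 · C_{2} = -2 · 2 = -4
  i = 5 (odd): ∫ x^5 ρ_sc = 0 (vanishes)

Summing the contributions: ∫_{−2}^{2} p(x) ρ_sc(x) dx = 4 + 1 + (-4) = 1.


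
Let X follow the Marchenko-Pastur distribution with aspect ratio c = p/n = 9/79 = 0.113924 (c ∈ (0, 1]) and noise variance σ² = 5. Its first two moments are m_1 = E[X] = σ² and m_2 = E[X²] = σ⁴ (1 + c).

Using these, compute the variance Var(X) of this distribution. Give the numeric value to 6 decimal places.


m_1 = E[X] = σ² = 5, so m_1² = 25.
m_2 = E[X²] = σ⁴ (1 + c) = 25 · (1 + 0.113924) = 25 · 1.113924 = 27.848101.
(Note m_2 − m_1² simplifies to c · σ⁴ = 0.113924 · 25.)

Var(X) = m_2 − m_1² = 27.848101 − 25 = 2.848101.


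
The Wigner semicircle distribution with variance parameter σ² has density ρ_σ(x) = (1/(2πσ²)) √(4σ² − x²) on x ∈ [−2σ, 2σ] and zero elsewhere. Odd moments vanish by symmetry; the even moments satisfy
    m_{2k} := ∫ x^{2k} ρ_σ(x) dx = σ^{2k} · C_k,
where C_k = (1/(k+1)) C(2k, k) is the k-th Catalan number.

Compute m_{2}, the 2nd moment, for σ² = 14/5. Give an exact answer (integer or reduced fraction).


By the scaled semicircle moment identity, m_{2k} = σ^{2k} · C_k with k = 1.
C_1 = (1/(k+1)) · C(2k, k) = (1/2) · C(2, 1) = (1/2) · 2 = 1.
σ^{2k} = (σ²)^k = (14/5)^1 = 14/5.

Therefore m_{2} = σ^{2} · C_1 = (14/5) · 1 = 14/5.


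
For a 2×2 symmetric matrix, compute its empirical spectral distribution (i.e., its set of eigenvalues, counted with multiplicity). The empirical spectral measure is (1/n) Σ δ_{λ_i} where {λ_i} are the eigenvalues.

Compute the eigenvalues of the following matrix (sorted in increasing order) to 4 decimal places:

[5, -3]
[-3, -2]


Since M is real symmetric, both eigenvalues are real; they are the roots of det(λI − M) = λ² − (tr M) λ + det M.
tr M = 5 + (-2) = 3.
det M = 5·(-2) − (-3)² = -10 − 9 = -19.
Characteristic polynomial: λ² − 3λ − 19 = 0.
Discriminant Δ = (tr M)² − 4·det M = 9 − (-76) = 85; √Δ = 9.219544.
λ = (tr M ± √Δ)/2 = (3 ± 9.219544)/2, giving (tr M − √Δ)/2 = -3.1098 and (tr M + √Δ)/2 = 6.1098.

Eigenvalues sorted in increasing order: [-3.1098, 6.1098].


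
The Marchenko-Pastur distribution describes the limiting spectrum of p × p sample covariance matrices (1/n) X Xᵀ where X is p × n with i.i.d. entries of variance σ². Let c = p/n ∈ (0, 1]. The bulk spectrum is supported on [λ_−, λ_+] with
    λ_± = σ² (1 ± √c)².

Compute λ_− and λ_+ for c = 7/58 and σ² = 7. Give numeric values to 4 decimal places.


c = 7/58 = 0.120690; √c = 0.347404.
λ_− = σ² (1 − √c)² = 7 · (1 − 0.347404)² = 7 · (0.652596)² = 2.981169.
λ_+ = σ² (1 + √c)² = 7 · (1 + 0.347404)² = 7 · (1.347404)² = 12.708486.

Rounded to 4 decimal places: λ_− ≈ 2.9812, λ_+ ≈ 12.7085.


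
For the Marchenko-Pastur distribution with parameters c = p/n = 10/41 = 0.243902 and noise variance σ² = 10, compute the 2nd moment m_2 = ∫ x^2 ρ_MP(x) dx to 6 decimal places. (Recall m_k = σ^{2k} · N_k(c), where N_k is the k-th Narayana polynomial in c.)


E[X²] = σ⁴ (1 + c) (second MP moment). With σ² = 10 (so σ⁴ = 100) and c = 10/41 = 0.243902: E[X²] = 100 · (1 + 0.243902) = 100 · 1.243902.

So E[X^2] = 124.390244.


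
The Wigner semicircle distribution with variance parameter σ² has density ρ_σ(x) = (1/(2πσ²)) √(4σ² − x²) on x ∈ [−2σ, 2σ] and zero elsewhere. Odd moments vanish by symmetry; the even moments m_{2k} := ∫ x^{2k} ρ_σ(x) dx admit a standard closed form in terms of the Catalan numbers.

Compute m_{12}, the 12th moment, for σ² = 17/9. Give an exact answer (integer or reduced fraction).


By the scaled semicircle moment identity, m_{2k} = σ^{2k} · C_k with k = 6.
C_6 = (1/(k+1)) · C(2k, k) = (1/7) · C(12, 6) = (1/7) · 924 = 132.
σ^{2k} = (σ²)^k = (17/9)^6 = 24137569/531441.

Therefore m_{12} = σ^{12} · C_6 = (24137569/531441) · 132 = 1062053036/177147.


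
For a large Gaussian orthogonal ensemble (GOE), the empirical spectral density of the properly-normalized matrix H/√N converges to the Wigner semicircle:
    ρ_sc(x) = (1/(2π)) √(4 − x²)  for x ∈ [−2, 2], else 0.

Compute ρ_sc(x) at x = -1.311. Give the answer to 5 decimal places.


ρ_sc(x) = (1/(2π)) √(4 − x²). With x = -1.311:
  4 − x² = 4 − (-1.311)² = 4 − 1.718721 = 2.281279.
  √(4 − x²) = 1.510390.
  1/(2π) = 0.159155.
  ρ_sc(-1.311) = 0.159155 · 1.510390 = 0.240386.

Rounded to 5 decimal places: ρ_sc(-1.311) ≈ 0.24039.


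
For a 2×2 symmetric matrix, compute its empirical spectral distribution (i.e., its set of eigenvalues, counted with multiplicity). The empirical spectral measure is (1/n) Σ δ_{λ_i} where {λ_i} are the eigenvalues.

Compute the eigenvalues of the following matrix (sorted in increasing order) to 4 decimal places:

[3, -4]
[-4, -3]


Since M is real symmetric, both eigenvalues are real; they are the roots of det(λI − M) = λ² − (tr M) λ + det M.
tr M = 3 + (-3) = 0.
det M = 3·(-3) − (-4)² = -9 − 16 = -25.
Characteristic polynomial: λ² − 25 = 0.
Discriminant Δ = (tr M)² − 4·det M = 0 − (-100) = 100; √Δ = 10.000000.
λ = (tr M ± √Δ)/2 = (0 ± 10.000000)/2, giving (tr M − √Δ)/2 = -5.0000 and (tr M + √Δ)/2 = 5.0000.

Eigenvalues sorted in increasing order: [-5.0000, 5.0000].


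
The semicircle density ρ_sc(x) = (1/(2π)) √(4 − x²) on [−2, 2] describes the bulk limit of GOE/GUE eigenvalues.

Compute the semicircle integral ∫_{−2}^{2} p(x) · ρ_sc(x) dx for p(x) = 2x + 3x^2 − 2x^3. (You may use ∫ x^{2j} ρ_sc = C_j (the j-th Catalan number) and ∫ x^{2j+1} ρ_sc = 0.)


Write p(x) = Σ a_i x^i, split into monomials and integrate each against ρ_sc separately.
Using ∫ x^{2j} ρ_sc = C_j = (1/(j+1)) C(2j, j) (Catalan numbers) and ∫ x^{2j+1} ρ_sc = 0 (odd monomials vanish by symmetry):
  i = 1 (odd): ∫ x^1 ρ_sc = 0 (vanishes)
  i = 2 (even): a_2 · C_{1} = 3 · 1 = 3
  i = 3 (odd): ∫ x^3 ρ_sc = 0 (vanishes)

Summing the contributions: ∫_{−2}^{2} p(x) ρ_sc(x) dx = 3.


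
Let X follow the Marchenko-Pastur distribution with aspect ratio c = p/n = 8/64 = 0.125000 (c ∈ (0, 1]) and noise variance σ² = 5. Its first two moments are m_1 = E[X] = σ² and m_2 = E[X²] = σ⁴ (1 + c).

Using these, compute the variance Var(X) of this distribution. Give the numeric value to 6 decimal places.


m_1 = E[X] = σ² = 5, so m_1² = 25.
m_2 = E[X²] = σ⁴ (1 + c) = 25 · (1 + 0.125000) = 25 · 1.125000 = 28.125000.
(Note m_2 − m_1² simplifies to c · σ⁴ = 0.125000 · 25.)

Var(X) = m_2 − m_1² = 28.125000 − 25 = 3.125000.


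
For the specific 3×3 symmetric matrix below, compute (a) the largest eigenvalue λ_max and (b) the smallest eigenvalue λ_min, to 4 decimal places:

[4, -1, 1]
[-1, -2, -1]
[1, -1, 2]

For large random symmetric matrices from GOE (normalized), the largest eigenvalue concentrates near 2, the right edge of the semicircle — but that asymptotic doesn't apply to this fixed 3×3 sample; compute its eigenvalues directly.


Since M is real symmetric, all three eigenvalues are real; they are the roots of det(λI − M) = λ³ − (tr M) λ² + s λ − det M, where s is the sum of the principal 2×2 minors.
tr M = 4 + (-2) + 2 = 4.
s = (4·(-2) − (-1)²) + (4·2 − 1²) + ((-2)·2 − (-1)²) = -9 + 7 + (-5) = -7.
det M (expand along row 1) = 4·(-5) − (-1)·(-1) + 1·3 = -18.
Characteristic polynomial: λ³ − 4λ² − 7λ + 18 = 0.
Substitute λ = y + (tr M)/3 = y + 1.333333 to remove the quadratic term: y³ + p·y + q = 0 with p = s − (tr M)²/3 = -12.333333 and q = −2(tr M)³/27 + (tr M)·s/3 − det M = 3.925926.
Three real roots ⇒ use the trigonometric (Viète) form: r = 2√(−p/3) = 4.055175, φ = arccos(3q/(p·r)) = arccos(-0.235490) = 1.808519 rad.
y_k = r·cos(φ/3 − 2πk/3) for k = 0, 1, 2 gives y = 3.340364, 0.321000, -3.661365.
λ_k = y_k + 1.333333 gives λ = 4.6737, 1.6543, -2.3280 (check: the sum is 4.0000 = tr M).

Hence λ_max = 4.6737 and λ_min = -2.3280.


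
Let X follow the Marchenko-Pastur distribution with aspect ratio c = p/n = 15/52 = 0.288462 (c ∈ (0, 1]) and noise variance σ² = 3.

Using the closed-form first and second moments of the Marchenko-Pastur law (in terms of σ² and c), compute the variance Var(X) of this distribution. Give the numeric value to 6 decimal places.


Recall the MP moments m_1 = E[X] = σ² and m_2 = E[X²] = σ⁴ (1 + c).
m_1 = E[X] = σ² = 3, so m_1² = 9.
m_2 = E[X²] = σ⁴ (1 + c) = 9 · (1 + 0.288462) = 9 · 1.288462 = 11.596154.
(Note m_2 − m_1² simplifies to c · σ⁴ = 0.288462 · 9.)

Var(X) = m_2 − m_1² = 11.596154 − 9 = 2.596154.


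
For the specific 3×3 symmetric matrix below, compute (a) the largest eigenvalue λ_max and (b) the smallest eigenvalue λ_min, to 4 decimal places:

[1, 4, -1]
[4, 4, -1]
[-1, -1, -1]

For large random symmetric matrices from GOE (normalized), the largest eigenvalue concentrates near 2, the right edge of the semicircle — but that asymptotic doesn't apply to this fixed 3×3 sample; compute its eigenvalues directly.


Since M is real symmetric, all three eigenvalues are real; they are the roots of det(λI − M) = λ³ − (tr M) λ² + s λ − det M, where s is the sum of the principal 2×2 minors.
tr M = 1 + 4 + (-1) = 4.
s = (1·4 − 4²) + (1·(-1) − (-1)²) + (4·(-1) − (-1)²) = -12 + (-2) + (-5) = -19.
det M (expand along row 1) = 1·(-5) − 4·(-5) + (-1)·0 = 15.
Characteristic polynomial: λ³ − 4λ² − 19λ − 15 = 0.
Substitute λ = y + (tr M)/3 = y + 1.333333 to remove the quadratic term: y³ + p·y + q = 0 with p = s − (tr M)²/3 = -24.333333 and q = −2(tr M)³/27 + (tr M)·s/3 − det M = -45.074074.
Three real roots ⇒ use the trigonometric (Viète) form: r = 2√(−p/3) = 5.696002, φ = arccos(3q/(p·r)) = arccos(0.975610) = 0.221313 rad.
y_k = r·cos(φ/3 − 2πk/3) for k = 0, 1, 2 gives y = 5.680510, -2.476682, -3.203829.
λ_k = y_k + 1.333333 gives λ = 7.0138, -1.1433, -1.8705 (check: the sum is 4.0000 = tr M).

Hence λ_max = 7.0138 and λ_min = -1.8705.


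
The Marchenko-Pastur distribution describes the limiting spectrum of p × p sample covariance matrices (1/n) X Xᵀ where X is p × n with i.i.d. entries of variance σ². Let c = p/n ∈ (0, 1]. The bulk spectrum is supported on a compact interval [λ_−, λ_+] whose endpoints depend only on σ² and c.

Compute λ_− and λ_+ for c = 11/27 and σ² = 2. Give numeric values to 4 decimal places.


c = 11/27 = 0.407407; √c = 0.638285.
λ_− = σ² (1 − √c)² = 2 · (1 − 0.638285)² = 2 · (0.361715)² = 0.261676.
λ_+ = σ² (1 + √c)² = 2 · (1 + 0.638285)² = 2 · (1.638285)² = 5.367954.

Rounded to 4 decimal places: λ_− ≈ 0.2617, λ_+ ≈ 5.3680.


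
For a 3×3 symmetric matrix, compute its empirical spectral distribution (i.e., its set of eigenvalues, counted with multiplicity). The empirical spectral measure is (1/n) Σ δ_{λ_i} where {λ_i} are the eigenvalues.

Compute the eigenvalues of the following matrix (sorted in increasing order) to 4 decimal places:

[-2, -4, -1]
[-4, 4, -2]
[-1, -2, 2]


Since M is real symmetric, all three eigenvalues are real; they are the roots of det(λI − M) = λ³ − (tr M) λ² + s λ − det M, where s is the sum of the principal 2×2 minors.
tr M = -2 + 4 + 2 = 4.
s = ((-2)·4 − (-4)²) + ((-2)·2 − (-1)²) + (4·2 − (-2)²) = -24 + (-5) + 4 = -25.
det M (expand along row 1) = (-2)·4 − (-4)·(-10) + (-1)·12 = -60.
Characteristic polynomial: λ³ − 4λ² − 25λ + 60 = 0.
Substitute λ = y + (tr M)/3 = y + 1.333333 to remove the quadratic term: y³ + p·y + q = 0 with p = s − (tr M)²/3 = -30.333333 and q = −2(tr M)³/27 + (tr M)·s/3 − det M = 21.925926.
Three real roots ⇒ use the trigonometric (Viète) form: r = 2√(−p/3) = 6.359595, φ = arccos(3q/(p·r)) = arccos(-0.340981) = 1.918756 rad.
y_k = r·cos(φ/3 − 2πk/3) for k = 0, 1, 2 gives y = 5.102578, 0.735975, -5.838553.
λ_k = y_k + 1.333333 gives λ = 6.4359, 2.0693, -4.5052 (check: the sum is 4.0000 = tr M).

Eigenvalues sorted in increasing order: [-4.5052, 2.0693, 6.4359].


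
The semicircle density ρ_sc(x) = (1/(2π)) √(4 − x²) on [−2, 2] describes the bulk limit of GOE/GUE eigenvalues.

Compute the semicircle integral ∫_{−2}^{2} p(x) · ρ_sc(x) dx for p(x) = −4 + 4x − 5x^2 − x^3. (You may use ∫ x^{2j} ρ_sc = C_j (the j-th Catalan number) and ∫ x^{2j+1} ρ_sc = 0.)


Write p(x) = Σ a_i x^i, split into monomials and integrate each against ρ_sc separately.
Using ∫ x^{2j} ρ_sc = C_j = (1/(j+1)) C(2j, j) (Catalan numbers) and ∫ x^{2j+1} ρ_sc = 0 (odd monomials vanish by symmetry):
  i = 0 (even): a_0 · C_{0} = -4 · 1 = -4
  i = 1 (odd): ∫ x^1 ρ_sc = 0 (vanishes)
  i = 2 (even): a_2 · C_{1} = -5 · 1 = -5
  i = 3 (odd): ∫ x^3 ρ_sc = 0 (vanishes)

Summing the contributions: ∫_{−2}^{2} p(x) ρ_sc(x) dx = (-4) + (-5) = -9.


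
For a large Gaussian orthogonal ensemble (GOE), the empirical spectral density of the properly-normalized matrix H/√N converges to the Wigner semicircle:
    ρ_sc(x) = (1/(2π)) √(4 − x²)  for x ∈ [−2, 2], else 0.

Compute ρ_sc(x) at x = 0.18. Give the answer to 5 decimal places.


ρ_sc(x) = (1/(2π)) √(4 − x²). With x = 0.18:
  4 − x² = 4 − (0.18)² = 4 − 0.032400 = 3.967600.
  √(4 − x²) = 1.991884.
  1/(2π) = 0.159155.
  ρ_sc(0.18) = 0.159155 · 1.991884 = 0.317018.

Rounded to 5 decimal places: ρ_sc(0.18) ≈ 0.31702.


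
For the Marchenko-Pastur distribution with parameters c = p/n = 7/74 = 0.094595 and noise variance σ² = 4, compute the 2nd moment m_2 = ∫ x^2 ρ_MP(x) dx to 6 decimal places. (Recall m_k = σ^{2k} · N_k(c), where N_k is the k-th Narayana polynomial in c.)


E[X²] = σ⁴ (1 + c) (second MP moment). With σ² = 4 (so σ⁴ = 16) and c = 7/74 = 0.094595: E[X²] = 16 · (1 + 0.094595) = 16 · 1.094595.

So E[X^2] = 17.513514.


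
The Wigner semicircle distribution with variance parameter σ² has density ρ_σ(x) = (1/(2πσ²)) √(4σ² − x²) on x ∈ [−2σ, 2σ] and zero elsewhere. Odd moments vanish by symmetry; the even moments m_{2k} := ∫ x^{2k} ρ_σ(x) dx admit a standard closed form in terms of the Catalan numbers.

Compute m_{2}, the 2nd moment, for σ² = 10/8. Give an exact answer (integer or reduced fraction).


By the scaled semicircle moment identity, m_{2k} = σ^{2k} · C_k with k = 1.
C_1 = (1/(k+1)) · C(2k, k) = (1/2) · C(2, 1) = (1/2) · 2 = 1.
σ^{2k} = (σ²)^k = (10/8)^1 = 5/4.

Therefore m_{2} = σ^{2} · C_1 = (5/4) · 1 = 5/4.


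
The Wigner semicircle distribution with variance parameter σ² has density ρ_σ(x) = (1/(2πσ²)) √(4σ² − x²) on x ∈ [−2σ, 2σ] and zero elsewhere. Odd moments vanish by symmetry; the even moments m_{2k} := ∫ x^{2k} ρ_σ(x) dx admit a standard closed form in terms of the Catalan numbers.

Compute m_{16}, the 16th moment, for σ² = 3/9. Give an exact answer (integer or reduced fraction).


By the scaled semicircle moment identity, m_{2k} = σ^{2k} · C_k with k = 8.
C_8 = (1/(k+1)) · C(2k, k) = (1/9) · C(16, 8) = (1/9) · 12870 = 1430.
σ^{2k} = (σ²)^k = (3/9)^8 = 1/6561.

Therefore m_{16} = σ^{16} · C_8 = (1/6561) · 1430 = 1430/6561.


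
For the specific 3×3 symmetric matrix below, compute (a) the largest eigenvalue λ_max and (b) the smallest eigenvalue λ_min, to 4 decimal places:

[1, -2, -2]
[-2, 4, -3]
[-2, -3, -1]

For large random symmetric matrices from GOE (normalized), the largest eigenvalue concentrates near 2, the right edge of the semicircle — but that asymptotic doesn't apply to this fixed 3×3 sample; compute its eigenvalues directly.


Since M is real symmetric, all three eigenvalues are real; they are the roots of det(λI − M) = λ³ − (tr M) λ² + s λ − det M, where s is the sum of the principal 2×2 minors.
tr M = 1 + 4 + (-1) = 4.
s = (1·4 − (-2)²) + (1·(-1) − (-2)²) + (4·(-1) − (-3)²) = 0 + (-5) + (-13) = -18.
det M (expand along row 1) = 1·(-13) − (-2)·(-4) + (-2)·14 = -49.
Characteristic polynomial: λ³ − 4λ² − 18λ + 49 = 0.
Substitute λ = y + (tr M)/3 = y + 1.333333 to remove the quadratic term: y³ + p·y + q = 0 with p = s − (tr M)²/3 = -23.333333 and q = −2(tr M)³/27 + (tr M)·s/3 − det M = 20.259259.
Three real roots ⇒ use the trigonometric (Viète) form: r = 2√(−p/3) = 5.577734, φ = arccos(3q/(p·r)) = arccos(-0.466993) = 2.056683 rad.
y_k = r·cos(φ/3 − 2πk/3) for k = 0, 1, 2 gives y = 4.317522, 0.899438, -5.216961.
λ_k = y_k + 1.333333 gives λ = 5.6509, 2.2328, -3.8836 (check: the sum is 4.0000 = tr M).

Hence λ_max = 5.6509 and λ_min = -3.8836.


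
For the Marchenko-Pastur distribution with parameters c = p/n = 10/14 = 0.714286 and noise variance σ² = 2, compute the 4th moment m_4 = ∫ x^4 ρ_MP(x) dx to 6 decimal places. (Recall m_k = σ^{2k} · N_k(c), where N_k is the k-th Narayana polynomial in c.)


E[X⁴] = σ⁸ (1 + 6c + 6c² + c³) (fourth MP moment). With σ² = 2 (so σ⁸ = 16) and c = 10/14 = 0.714286: E[X⁴] = 16 · (1 + 6·0.714286 + 6·(0.714286)² + (0.714286)³) = 16 · 8.711370.

So E[X^4] = 139.381924.


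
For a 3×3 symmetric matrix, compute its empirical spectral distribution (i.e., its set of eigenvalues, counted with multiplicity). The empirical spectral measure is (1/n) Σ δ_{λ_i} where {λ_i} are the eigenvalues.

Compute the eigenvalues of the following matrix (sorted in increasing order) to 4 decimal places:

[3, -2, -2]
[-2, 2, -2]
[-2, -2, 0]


Since M is real symmetric, all three eigenvalues are real; they are the roots of det(λI − M) = λ³ − (tr M) λ² + s λ − det M, where s is the sum of the principal 2×2 minors.
tr M = 3 + 2 + 0 = 5.
s = (3·2 − (-2)²) + (3·0 − (-2)²) + (2·0 − (-2)²) = 2 + (-4) + (-4) = -6.
det M (expand along row 1) = 3·(-4) − (-2)·(-4) + (-2)·8 = -36.
Characteristic polynomial: λ³ − 5λ² − 6λ + 36 = 0.
Substitute λ = y + (tr M)/3 = y + 1.666667 to remove the quadratic term: y³ + p·y + q = 0 with p = s − (tr M)²/3 = -14.333333 and q = −2(tr M)³/27 + (tr M)·s/3 − det M = 16.740741.
Three real roots ⇒ use the trigonometric (Viète) form: r = 2√(−p/3) = 4.371626, φ = arccos(3q/(p·r)) = arccos(-0.801504) = 2.500603 rad.
y_k = r·cos(φ/3 − 2πk/3) for k = 0, 1, 2 gives y = 2.938885, 1.333333, -4.272218.
λ_k = y_k + 1.666667 gives λ = 4.6056, 3.0000, -2.6056 (check: the sum is 5.0000 = tr M).

Eigenvalues sorted in increasing order: [-2.6056, 3.0000, 4.6056].


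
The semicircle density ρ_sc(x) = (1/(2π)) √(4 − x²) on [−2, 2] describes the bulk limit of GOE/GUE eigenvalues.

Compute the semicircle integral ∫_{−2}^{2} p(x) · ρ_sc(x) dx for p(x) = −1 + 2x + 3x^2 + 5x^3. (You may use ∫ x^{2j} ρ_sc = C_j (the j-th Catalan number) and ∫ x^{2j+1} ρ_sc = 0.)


Write p(x) = Σ a_i x^i, split into monomials and integrate each against ρ_sc separately.
Using ∫ x^{2j} ρ_sc = C_j = (1/(j+1)) C(2j, j) (Catalan numbers) and ∫ x^{2j+1} ρ_sc = 0 (odd monomials vanish by symmetry):
  i = 0 (even): a_0 · C_{0} = -1 · 1 = -1
  i = 1 (odd): ∫ x^1 ρ_sc = 0 (vanishes)
  i = 2 (even): a_2 · C_{1} = 3 · 1 = 3
  i = 3 (odd): ∫ x^3 ρ_sc = 0 (vanishes)

Summing the contributions: ∫_{−2}^{2} p(x) ρ_sc(x) dx = (-1) + 3 = 2.


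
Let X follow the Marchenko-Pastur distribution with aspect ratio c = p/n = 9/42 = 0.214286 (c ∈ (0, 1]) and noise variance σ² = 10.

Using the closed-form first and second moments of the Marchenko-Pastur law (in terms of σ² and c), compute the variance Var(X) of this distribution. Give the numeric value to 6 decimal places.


Recall the MP moments m_1 = E[X] = σ² and m_2 = E[X²] = σ⁴ (1 + c).
m_1 = E[X] = σ² = 10, so m_1² = 100.
m_2 = E[X²] = σ⁴ (1 + c) = 100 · (1 + 0.214286) = 100 · 1.214286 = 121.428571.
(Note m_2 − m_1² simplifies to c · σ⁴ = 0.214286 · 100.)

Var(X) = m_2 − m_1² = 121.428571 − 100 = 21.428571.


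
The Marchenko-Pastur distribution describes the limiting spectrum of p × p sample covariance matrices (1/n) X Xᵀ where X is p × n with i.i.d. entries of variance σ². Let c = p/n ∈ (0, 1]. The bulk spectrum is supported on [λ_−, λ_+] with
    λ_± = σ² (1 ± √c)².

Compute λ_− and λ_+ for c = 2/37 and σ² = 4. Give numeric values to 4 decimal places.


c = 2/37 = 0.054054; √c = 0.232495.
λ_− = σ² (1 − √c)² = 4 · (1 − 0.232495)² = 4 · (0.767505)² = 2.356254.
λ_+ = σ² (1 + √c)² = 4 · (1 + 0.232495)² = 4 · (1.232495)² = 6.076178.

Rounded to 4 decimal places: λ_− ≈ 2.3563, λ_+ ≈ 6.0762.


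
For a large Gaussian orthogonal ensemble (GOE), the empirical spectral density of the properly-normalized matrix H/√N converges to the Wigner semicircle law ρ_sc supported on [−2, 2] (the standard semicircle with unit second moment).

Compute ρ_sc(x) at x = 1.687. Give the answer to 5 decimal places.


ρ_sc(x) = (1/(2π)) √(4 − x²). With x = 1.687:
  4 − x² = 4 − (1.687)² = 4 − 2.845969 = 1.154031.
  √(4 − x²) = 1.074258.
  1/(2π) = 0.159155.
  ρ_sc(1.687) = 0.159155 · 1.074258 = 0.170974.

Rounded to 5 decimal places: ρ_sc(1.687) ≈ 0.17097.


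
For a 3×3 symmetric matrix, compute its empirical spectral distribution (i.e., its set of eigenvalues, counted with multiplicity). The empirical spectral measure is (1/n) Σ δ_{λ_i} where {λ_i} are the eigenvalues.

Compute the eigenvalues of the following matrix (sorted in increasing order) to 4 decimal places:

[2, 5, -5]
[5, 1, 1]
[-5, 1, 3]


Since M is real symmetric, all three eigenvalues are real; they are the roots of det(λI − M) = λ³ − (tr M) λ² + s λ − det M, where s is the sum of the principal 2×2 minors.
tr M = 2 + 1 + 3 = 6.
s = (2·1 − 5²) + (2·3 − (-5)²) + (1·3 − 1²) = -23 + (-19) + 2 = -40.
det M (expand along row 1) = 2·2 − 5·20 + (-5)·10 = -146.
Characteristic polynomial: λ³ − 6λ² − 40λ + 146 = 0.
Substitute λ = y + (tr M)/3 = y + 2.000000 to remove the quadratic term: y³ + p·y + q = 0 with p = s − (tr M)²/3 = -52.000000 and q = −2(tr M)³/27 + (tr M)·s/3 − det M = 50.000000.
Three real roots ⇒ use the trigonometric (Viète) form: r = 2√(−p/3) = 8.326664, φ = arccos(3q/(p·r)) = arccos(-0.346431) = 1.924560 rad.
y_k = r·cos(φ/3 − 2πk/3) for k = 0, 1, 2 gives y = 6.671215, 0.979617, -7.650832.
λ_k = y_k + 2.000000 gives λ = 8.6712, 2.9796, -5.6508 (check: the sum is 6.0000 = tr M).

Eigenvalues sorted in increasing order: [-5.6508, 2.9796, 8.6712].


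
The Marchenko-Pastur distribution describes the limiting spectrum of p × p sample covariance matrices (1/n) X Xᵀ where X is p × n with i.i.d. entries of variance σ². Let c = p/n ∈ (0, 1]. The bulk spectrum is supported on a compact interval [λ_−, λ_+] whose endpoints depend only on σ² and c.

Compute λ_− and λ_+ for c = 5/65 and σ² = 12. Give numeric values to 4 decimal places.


c = 5/65 = 0.076923; √c = 0.277350.
λ_− = σ² (1 − √c)² = 12 · (1 − 0.277350)² = 12 · (0.722650)² = 6.266675.
λ_+ = σ² (1 + √c)² = 12 · (1 + 0.277350)² = 12 · (1.277350)² = 19.579479.

Rounded to 4 decimal places: λ_− ≈ 6.2667, λ_+ ≈ 19.5795.
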